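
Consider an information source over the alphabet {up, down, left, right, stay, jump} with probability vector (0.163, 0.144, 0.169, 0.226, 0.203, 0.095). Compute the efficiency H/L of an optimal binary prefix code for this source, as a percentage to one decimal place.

Entropy H = −Σ p log₂ p ≈ 2.5372 bits.
Huffman merges: 19/200+18/125→239/1000; 163/1000+169/1000→83/250; 203/1000+113/500→429/1000; 239/1000+83/250→571/1000; 429/1000+571/1000→1. L = 2571/1000 ≈ 2.5710.
Efficiency = H/L = 2.5372/2.5710 = 98.7%.

98.7%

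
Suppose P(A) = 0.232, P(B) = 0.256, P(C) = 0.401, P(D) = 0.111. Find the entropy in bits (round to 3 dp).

H = −Σ pᵢ log₂ pᵢ.
−0.232·log₂(0.232) = 0.4890
−0.256·log₂(0.256) = 0.5032
−0.401·log₂(0.401) = 0.5286
−0.111·log₂(0.111) = 0.3520
Sum ≈ 1.8729 → 1.873 bits.

1.873 bits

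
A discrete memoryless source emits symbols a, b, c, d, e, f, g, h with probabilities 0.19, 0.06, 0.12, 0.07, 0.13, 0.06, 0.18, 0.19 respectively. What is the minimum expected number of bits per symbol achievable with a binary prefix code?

Repeatedly combine the two least-probable nodes; the expected code length is the sum of the merged weights.
merge 3/50 + 3/50 → 3/25
merge 7/100 + 3/25 → 19/100
merge 3/25 + 13/100 → 1/4
merge 9/50 + 19/100 → 37/100
merge 19/100 + 19/100 → 19/50
merge 1/4 + 37/100 → 31/50
merge 19/50 + 31/50 → 1
L = 3/25 + 19/100 + 1/4 + 37/100 + 19/50 + 31/50 + 1 = 293/100 = 2.93 bits/symbol.

2.93 bits/symbol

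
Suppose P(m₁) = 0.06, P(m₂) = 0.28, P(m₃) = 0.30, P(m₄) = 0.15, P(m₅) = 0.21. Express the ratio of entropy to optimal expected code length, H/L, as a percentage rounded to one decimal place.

Entropy H = −Σ p log₂ p ≈ 2.1622 bits.
Huffman merges: 3/50+3/20→21/100; 21/100+21/100→21/50; 7/25+3/10→29/50; 21/50+29/50→1. L = 221/100 ≈ 2.2100.
Efficiency = H/L = 2.1622/2.2100 = 97.8%.

97.8%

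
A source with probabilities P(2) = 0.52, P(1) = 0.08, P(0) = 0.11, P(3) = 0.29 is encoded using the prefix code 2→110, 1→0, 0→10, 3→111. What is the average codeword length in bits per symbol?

L̄ = Σ pᵢ·ℓᵢ = 0.52·3 + 0.08·1 + 0.11·2 + 0.29·3 = 2.73 bits/symbol.

2.73 bits/symbol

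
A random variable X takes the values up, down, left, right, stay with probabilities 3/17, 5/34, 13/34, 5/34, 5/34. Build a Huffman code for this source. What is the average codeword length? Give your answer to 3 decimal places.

2.235 bits/symbol

Repeatedly combine the two least-probable nodes; the expected code length is the sum of the merged weights.
merge 5/34 + 5/34 → 5/17
merge 5/34 + 3/17 → 11/34
merge 5/17 + 11/34 → 21/34
merge 13/34 + 21/34 → 1
L = 5/17 + 11/34 + 21/34 + 1 = 38/17 ≈ 2.235 bits/symbol.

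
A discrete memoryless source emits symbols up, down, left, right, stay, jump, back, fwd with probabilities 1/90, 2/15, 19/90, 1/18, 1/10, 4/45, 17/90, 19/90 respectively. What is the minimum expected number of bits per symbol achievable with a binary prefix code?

Repeatedly combine the two least-probable nodes; the expected code length is the sum of the merged weights.
merge 1/90 + 1/18 → 1/15
merge 1/15 + 4/45 → 7/45
merge 1/10 + 2/15 → 7/30
merge 7/45 + 17/90 → 31/90
merge 19/90 + 19/90 → 19/45
merge 7/30 + 31/90 → 26/45
merge 19/45 + 26/45 → 1
L = 1/15 + 7/45 + 7/30 + 31/90 + 19/45 + 26/45 + 1 = 14/5 = 2.8 bits/symbol.

2.8 bits/symbol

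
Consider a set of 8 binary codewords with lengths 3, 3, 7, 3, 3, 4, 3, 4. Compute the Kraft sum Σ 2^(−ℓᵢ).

0.7578125

With common denominator 2^7 = 128: Σ 2^(−ℓᵢ) = 16/128 + 16/128 + 1/128 + 16/128 + 16/128 + 8/128 + 16/128 + 8/128 = 97/128 = 0.7578125.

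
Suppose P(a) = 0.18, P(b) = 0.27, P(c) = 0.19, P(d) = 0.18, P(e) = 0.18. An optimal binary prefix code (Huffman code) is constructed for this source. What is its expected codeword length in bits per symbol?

Repeatedly combine the two least-probable nodes; the expected code length is the sum of the merged weights.
merge 9/50 + 9/50 → 9/25
merge 9/50 + 19/100 → 37/100
merge 27/100 + 9/25 → 63/100
merge 37/100 + 63/100 → 1
L = 9/25 + 37/100 + 63/100 + 1 = 59/25 = 2.36 bits/symbol.

2.36 bits/symbol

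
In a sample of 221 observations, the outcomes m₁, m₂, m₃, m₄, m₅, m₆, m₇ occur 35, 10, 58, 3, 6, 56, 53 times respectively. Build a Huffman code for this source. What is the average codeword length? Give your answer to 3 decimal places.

Probabilities are the counts divided by 221.
Repeatedly combine the two least-probable nodes; the expected code length is the sum of the merged weights.
merge 3/221 + 6/221 → 9/221
merge 9/221 + 10/221 → 19/221
merge 19/221 + 35/221 → 54/221
merge 53/221 + 54/221 → 107/221
merge 56/221 + 58/221 → 114/221
merge 107/221 + 114/221 → 1
L = 9/221 + 19/221 + 54/221 + 107/221 + 114/221 + 1 = 524/221 ≈ 2.371 bits/symbol.

2.371 bits/symbol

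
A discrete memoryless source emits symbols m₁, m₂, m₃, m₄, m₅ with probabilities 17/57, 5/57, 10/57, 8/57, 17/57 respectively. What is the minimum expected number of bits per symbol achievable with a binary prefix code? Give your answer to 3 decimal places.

2.228 bits/symbol

Repeatedly combine the two least-probable nodes; the expected code length is the sum of the merged weights.
merge 5/57 + 8/57 → 13/57
merge 10/57 + 13/57 → 23/57
merge 17/57 + 17/57 → 34/57
merge 23/57 + 34/57 → 1
L = 13/57 + 23/57 + 34/57 + 1 = 127/57 ≈ 2.228 bits/symbol.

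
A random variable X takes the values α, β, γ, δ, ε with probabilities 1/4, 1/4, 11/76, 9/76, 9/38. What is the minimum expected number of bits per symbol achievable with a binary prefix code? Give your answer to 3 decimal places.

2.263 bits/symbol

Repeatedly combine the two least-probable nodes; the expected code length is the sum of the merged weights.
merge 9/76 + 11/76 → 5/19
merge 9/38 + 1/4 → 37/76
merge 1/4 + 5/19 → 39/76
merge 37/76 + 39/76 → 1
L = 5/19 + 37/76 + 39/76 + 1 = 43/19 ≈ 2.263 bits/symbol.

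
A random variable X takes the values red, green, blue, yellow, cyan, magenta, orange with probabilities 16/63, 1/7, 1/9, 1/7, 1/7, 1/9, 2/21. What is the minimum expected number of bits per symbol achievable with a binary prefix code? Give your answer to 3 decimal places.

2.746 bits/symbol

Repeatedly combine the two least-probable nodes; the expected code length is the sum of the merged weights.
merge 2/21 + 1/9 → 13/63
merge 1/9 + 1/7 → 16/63
merge 1/7 + 1/7 → 2/7
merge 13/63 + 16/63 → 29/63
merge 16/63 + 2/7 → 34/63
merge 29/63 + 34/63 → 1
L = 13/63 + 16/63 + 2/7 + 29/63 + 34/63 + 1 = 173/63 ≈ 2.746 bits/symbol.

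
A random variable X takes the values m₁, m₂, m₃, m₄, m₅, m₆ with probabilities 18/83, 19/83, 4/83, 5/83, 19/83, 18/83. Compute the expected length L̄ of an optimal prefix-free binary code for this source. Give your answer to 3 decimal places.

Repeatedly combine the two least-probable nodes; the expected code length is the sum of the merged weights.
merge 4/83 + 5/83 → 9/83
merge 9/83 + 18/83 → 27/83
merge 18/83 + 19/83 → 37/83
merge 19/83 + 27/83 → 46/83
merge 37/83 + 46/83 → 1
L = 9/83 + 27/83 + 37/83 + 46/83 + 1 = 202/83 ≈ 2.434 bits/symbol.

2.434 bits/symbol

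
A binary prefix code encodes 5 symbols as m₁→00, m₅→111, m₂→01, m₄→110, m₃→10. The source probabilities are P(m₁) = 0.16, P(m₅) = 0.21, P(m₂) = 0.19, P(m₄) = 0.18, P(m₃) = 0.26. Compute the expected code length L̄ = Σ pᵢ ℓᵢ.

2.39 bits/symbol

L̄ = Σ pᵢ·ℓᵢ = 0.16·2 + 0.21·3 + 0.19·2 + 0.18·3 + 0.26·2 = 2.39 bits/symbol.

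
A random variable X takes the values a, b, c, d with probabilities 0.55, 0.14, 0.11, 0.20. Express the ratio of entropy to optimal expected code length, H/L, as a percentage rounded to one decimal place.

Entropy H = −Σ p log₂ p ≈ 1.6862 bits.
Huffman merges: 11/100+7/50→1/4; 1/5+1/4→9/20; 9/20+11/20→1. L = 17/10 ≈ 1.7000.
Efficiency = H/L = 1.6862/1.7000 = 99.2%.

99.2%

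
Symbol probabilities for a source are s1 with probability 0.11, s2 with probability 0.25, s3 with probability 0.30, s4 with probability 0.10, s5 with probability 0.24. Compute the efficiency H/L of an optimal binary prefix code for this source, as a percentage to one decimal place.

99.4%

Entropy H = −Σ p log₂ p ≈ 2.1977 bits.
Huffman merges: 1/10+11/100→21/100; 21/100+6/25→9/20; 1/4+3/10→11/20; 9/20+11/20→1. L = 221/100 ≈ 2.2100.
Efficiency = H/L = 2.1977/2.2100 = 99.4%.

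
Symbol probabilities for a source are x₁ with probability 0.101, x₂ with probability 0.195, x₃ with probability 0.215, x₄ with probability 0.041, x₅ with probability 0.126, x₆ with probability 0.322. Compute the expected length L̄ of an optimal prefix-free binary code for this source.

2.41 bits/symbol

Repeatedly combine the two least-probable nodes; the expected code length is the sum of the merged weights.
merge 41/1000 + 101/1000 → 71/500
merge 63/500 + 71/500 → 67/250
merge 39/200 + 43/200 → 41/100
merge 67/250 + 161/500 → 59/100
merge 41/100 + 59/100 → 1
L = 71/500 + 67/250 + 41/100 + 59/100 + 1 = 241/100 = 2.41 bits/symbol.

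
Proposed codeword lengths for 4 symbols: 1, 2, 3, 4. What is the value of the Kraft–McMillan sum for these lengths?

With common denominator 2^4 = 16: Σ 2^(−ℓᵢ) = 8/16 + 4/16 + 2/16 + 1/16 = 15/16 = 0.9375.

0.9375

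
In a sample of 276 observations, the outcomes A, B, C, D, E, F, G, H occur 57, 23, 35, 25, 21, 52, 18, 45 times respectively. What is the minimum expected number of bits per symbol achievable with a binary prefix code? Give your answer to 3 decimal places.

2.920 bits/symbol

Probabilities are the counts divided by 276.
Repeatedly combine the two least-probable nodes; the expected code length is the sum of the merged weights.
merge 3/46 + 7/92 → 13/92
merge 1/12 + 25/276 → 4/23
merge 35/276 + 13/92 → 37/138
merge 15/92 + 4/23 → 31/92
merge 13/69 + 19/92 → 109/276
merge 37/138 + 31/92 → 167/276
merge 109/276 + 167/276 → 1
L = 13/92 + 4/23 + 37/138 + 31/92 + 109/276 + 167/276 + 1 = 403/138 ≈ 2.920 bits/symbol.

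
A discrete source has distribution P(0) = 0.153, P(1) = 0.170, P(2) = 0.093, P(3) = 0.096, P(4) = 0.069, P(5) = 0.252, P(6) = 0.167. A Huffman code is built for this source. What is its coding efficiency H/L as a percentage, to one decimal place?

98.2%

Entropy H = −Σ p log₂ p ≈ 2.6907 bits.
Huffman merges: 69/1000+93/1000→81/500; 12/125+153/1000→249/1000; 81/500+167/1000→329/1000; 17/100+249/1000→419/1000; 63/250+329/1000→581/1000; 419/1000+581/1000→1. L = 137/50 ≈ 2.7400.
Efficiency = H/L = 2.6907/2.7400 = 98.2%.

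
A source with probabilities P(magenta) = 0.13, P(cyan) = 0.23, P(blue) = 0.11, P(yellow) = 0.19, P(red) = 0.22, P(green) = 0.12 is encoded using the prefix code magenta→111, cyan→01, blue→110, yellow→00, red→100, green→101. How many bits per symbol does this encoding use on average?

2.58 bits/symbol

L̄ = Σ pᵢ·ℓᵢ = 0.13·3 + 0.23·2 + 0.11·3 + 0.19·2 + 0.22·3 + 0.12·3 = 2.58 bits/symbol.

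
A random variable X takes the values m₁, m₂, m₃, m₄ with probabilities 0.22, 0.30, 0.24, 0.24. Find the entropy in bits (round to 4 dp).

H = −Σ pᵢ log₂ pᵢ.
−0.22·log₂(0.22) = 0.4806
−0.30·log₂(0.30) = 0.5211
−0.24·log₂(0.24) = 0.4941
−0.24·log₂(0.24) = 0.4941
Sum ≈ 1.9899 → 1.9899 bits.

1.9899 bits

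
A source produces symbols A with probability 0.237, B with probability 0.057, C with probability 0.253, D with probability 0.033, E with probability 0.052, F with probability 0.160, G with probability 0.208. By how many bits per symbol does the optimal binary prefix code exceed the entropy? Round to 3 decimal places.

0.021 bits

Entropy H = −Σ p log₂ p ≈ 2.5079 bits.
Huffman merges: 33/1000+13/250→17/200; 57/1000+17/200→71/500; 71/500+4/25→151/500; 26/125+237/1000→89/200; 253/1000+151/500→111/200; 89/200+111/200→1. L = 2529/1000 ≈ 2.5290.
L − H = 2.5290 − 2.5079 = 0.021 bits.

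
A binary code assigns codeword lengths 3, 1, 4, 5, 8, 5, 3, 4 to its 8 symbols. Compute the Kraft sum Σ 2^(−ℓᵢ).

With common denominator 2^8 = 256: Σ 2^(−ℓᵢ) = 32/256 + 128/256 + 16/256 + 8/256 + 1/256 + 8/256 + 32/256 + 16/256 = 241/256 = 0.94140625.

0.94140625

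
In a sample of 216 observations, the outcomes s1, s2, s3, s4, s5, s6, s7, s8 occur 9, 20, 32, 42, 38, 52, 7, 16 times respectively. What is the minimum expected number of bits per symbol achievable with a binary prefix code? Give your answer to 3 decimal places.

2.787 bits/symbol

Probabilities are the counts divided by 216.
Repeatedly combine the two least-probable nodes; the expected code length is the sum of the merged weights.
merge 7/216 + 1/24 → 2/27
merge 2/27 + 2/27 → 4/27
merge 5/54 + 4/27 → 13/54
merge 4/27 + 19/108 → 35/108
merge 7/36 + 13/54 → 47/108
merge 13/54 + 35/108 → 61/108
merge 47/108 + 61/108 → 1
L = 2/27 + 4/27 + 13/54 + 35/108 + 47/108 + 61/108 + 1 = 301/108 ≈ 2.787 bits/symbol.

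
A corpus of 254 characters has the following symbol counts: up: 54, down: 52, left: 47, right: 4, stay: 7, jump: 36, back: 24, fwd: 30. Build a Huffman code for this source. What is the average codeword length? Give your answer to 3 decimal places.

Probabilities are the counts divided by 254.
Repeatedly combine the two least-probable nodes; the expected code length is the sum of the merged weights.
merge 2/127 + 7/254 → 11/254
merge 11/254 + 12/127 → 35/254
merge 15/127 + 35/254 → 65/254
merge 18/127 + 47/254 → 83/254
merge 26/127 + 27/127 → 53/127
merge 65/254 + 83/254 → 74/127
merge 53/127 + 74/127 → 1
L = 11/254 + 35/254 + 65/254 + 83/254 + 53/127 + 74/127 + 1 = 351/127 ≈ 2.764 bits/symbol.

2.764 bits/symbol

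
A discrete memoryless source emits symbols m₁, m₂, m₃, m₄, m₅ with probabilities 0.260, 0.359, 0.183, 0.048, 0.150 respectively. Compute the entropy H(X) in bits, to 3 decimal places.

2.105 bits

H = −Σ pᵢ log₂ pᵢ.
−0.260·log₂(0.260) = 0.5053
−0.359·log₂(0.359) = 0.5306
−0.183·log₂(0.183) = 0.4484
−0.048·log₂(0.048) = 0.2103
−0.150·log₂(0.150) = 0.4105
Sum ≈ 2.1051 → 2.105 bits.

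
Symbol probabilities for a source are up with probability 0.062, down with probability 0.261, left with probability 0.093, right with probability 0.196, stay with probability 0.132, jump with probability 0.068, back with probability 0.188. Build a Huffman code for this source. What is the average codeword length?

Repeatedly combine the two least-probable nodes; the expected code length is the sum of the merged weights.
merge 31/500 + 17/250 → 13/100
merge 93/1000 + 13/100 → 223/1000
merge 33/250 + 47/250 → 8/25
merge 49/250 + 223/1000 → 419/1000
merge 261/1000 + 8/25 → 581/1000
merge 419/1000 + 581/1000 → 1
L = 13/100 + 223/1000 + 8/25 + 419/1000 + 581/1000 + 1 = 2673/1000 = 2.673 bits/symbol.

2.673 bits/symbol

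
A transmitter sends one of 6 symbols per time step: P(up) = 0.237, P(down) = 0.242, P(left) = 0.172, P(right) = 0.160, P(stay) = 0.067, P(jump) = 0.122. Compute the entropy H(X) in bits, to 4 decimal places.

H = −Σ pᵢ log₂ pᵢ.
−0.237·log₂(0.237) = 0.4923
−0.242·log₂(0.242) = 0.4954
−0.172·log₂(0.172) = 0.4368
−0.160·log₂(0.160) = 0.4230
−0.067·log₂(0.067) = 0.2613
−0.122·log₂(0.122) = 0.3703
Sum ≈ 2.4790 → 2.4790 bits.

2.4790 bits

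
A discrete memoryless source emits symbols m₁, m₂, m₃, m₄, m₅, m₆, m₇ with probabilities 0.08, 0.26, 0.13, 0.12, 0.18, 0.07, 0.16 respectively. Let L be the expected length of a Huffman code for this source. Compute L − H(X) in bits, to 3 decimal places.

Entropy H = −Σ p log₂ p ≈ 2.6834 bits.
Huffman merges: 7/100+2/25→3/20; 3/25+13/100→1/4; 3/20+4/25→31/100; 9/50+1/4→43/100; 13/50+31/100→57/100; 43/100+57/100→1. L = 271/100 ≈ 2.7100.
L − H = 2.7100 − 2.6834 = 0.027 bits.

0.027 bits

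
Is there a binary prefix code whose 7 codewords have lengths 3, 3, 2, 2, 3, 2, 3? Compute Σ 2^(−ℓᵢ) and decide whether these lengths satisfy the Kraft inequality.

With common denominator 2^3 = 8: Σ 2^(−ℓᵢ) = 1/8 + 1/8 + 2/8 + 2/8 + 1/8 + 2/8 + 1/8 = 10/8 = 1.25.
Kraft's inequality requires Σ ≤ 1; here Σ = 1.25 > 1, so no such prefix code exists.

1.25; no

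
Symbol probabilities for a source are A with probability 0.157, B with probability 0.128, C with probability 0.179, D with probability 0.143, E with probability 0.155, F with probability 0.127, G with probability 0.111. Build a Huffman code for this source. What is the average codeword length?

Repeatedly combine the two least-probable nodes; the expected code length is the sum of the merged weights.
merge 111/1000 + 127/1000 → 119/500
merge 16/125 + 143/1000 → 271/1000
merge 31/200 + 157/1000 → 39/125
merge 179/1000 + 119/500 → 417/1000
merge 271/1000 + 39/125 → 583/1000
merge 417/1000 + 583/1000 → 1
L = 119/500 + 271/1000 + 39/125 + 417/1000 + 583/1000 + 1 = 2821/1000 = 2.821 bits/symbol.

2.821 bits/symbol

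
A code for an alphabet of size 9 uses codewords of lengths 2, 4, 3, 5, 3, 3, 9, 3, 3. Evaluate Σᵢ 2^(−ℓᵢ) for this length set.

With common denominator 2^9 = 512: Σ 2^(−ℓᵢ) = 128/512 + 32/512 + 64/512 + 16/512 + 64/512 + 64/512 + 1/512 + 64/512 + 64/512 = 497/512 = 0.970703125.

0.970703125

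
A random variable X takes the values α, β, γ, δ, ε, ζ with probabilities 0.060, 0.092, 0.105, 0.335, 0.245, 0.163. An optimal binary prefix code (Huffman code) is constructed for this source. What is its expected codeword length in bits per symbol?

2.409 bits/symbol

Repeatedly combine the two least-probable nodes; the expected code length is the sum of the merged weights.
merge 3/50 + 23/250 → 19/125
merge 21/200 + 19/125 → 257/1000
merge 163/1000 + 49/200 → 51/125
merge 257/1000 + 67/200 → 74/125
merge 51/125 + 74/125 → 1
L = 19/125 + 257/1000 + 51/125 + 74/125 + 1 = 2409/1000 = 2.409 bits/symbol.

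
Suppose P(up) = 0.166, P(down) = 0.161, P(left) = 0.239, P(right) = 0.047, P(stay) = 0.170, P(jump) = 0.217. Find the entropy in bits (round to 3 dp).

2.468 bits

H = −Σ pᵢ log₂ pᵢ.
−0.166·log₂(0.166) = 0.4301
−0.161·log₂(0.161) = 0.4242
−0.239·log₂(0.239) = 0.4935
−0.047·log₂(0.047) = 0.2073
−0.170·log₂(0.170) = 0.4346
−0.217·log₂(0.217) = 0.4783
Sum ≈ 2.4680 → 2.468 bits.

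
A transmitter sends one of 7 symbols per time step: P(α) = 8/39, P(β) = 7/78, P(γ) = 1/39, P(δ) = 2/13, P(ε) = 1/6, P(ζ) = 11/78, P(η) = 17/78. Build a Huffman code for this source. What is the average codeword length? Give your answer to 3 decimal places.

Repeatedly combine the two least-probable nodes; the expected code length is the sum of the merged weights.
merge 1/39 + 7/78 → 3/26
merge 3/26 + 11/78 → 10/39
merge 2/13 + 1/6 → 25/78
merge 8/39 + 17/78 → 11/26
merge 10/39 + 25/78 → 15/26
merge 11/26 + 15/26 → 1
L = 3/26 + 10/39 + 25/78 + 11/26 + 15/26 + 1 = 35/13 ≈ 2.692 bits/symbol.

2.692 bits/symbol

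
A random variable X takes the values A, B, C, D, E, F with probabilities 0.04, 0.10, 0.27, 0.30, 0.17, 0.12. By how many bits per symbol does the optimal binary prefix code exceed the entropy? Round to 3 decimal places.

0.049 bits

Entropy H = −Σ p log₂ p ≈ 2.3507 bits.
Huffman merges: 1/25+1/10→7/50; 3/25+7/50→13/50; 17/100+13/50→43/100; 27/100+3/10→57/100; 43/100+57/100→1. L = 12/5 ≈ 2.4000.
L − H = 2.4000 − 2.3507 = 0.049 bits.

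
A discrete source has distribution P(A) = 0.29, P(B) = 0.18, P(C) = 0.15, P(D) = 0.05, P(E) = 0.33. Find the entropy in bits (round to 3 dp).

H = −Σ pᵢ log₂ pᵢ.
−0.29·log₂(0.29) = 0.5179
−0.18·log₂(0.18) = 0.4453
−0.15·log₂(0.15) = 0.4105
−0.05·log₂(0.05) = 0.2161
−0.33·log₂(0.33) = 0.5278
Sum ≈ 2.1177 → 2.118 bits.

2.118 bits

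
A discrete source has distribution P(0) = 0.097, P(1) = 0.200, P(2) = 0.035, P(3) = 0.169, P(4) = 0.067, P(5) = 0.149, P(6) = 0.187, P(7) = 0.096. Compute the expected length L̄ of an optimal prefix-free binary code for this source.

Repeatedly combine the two least-probable nodes; the expected code length is the sum of the merged weights.
merge 7/200 + 67/1000 → 51/500
merge 12/125 + 97/1000 → 193/1000
merge 51/500 + 149/1000 → 251/1000
merge 169/1000 + 187/1000 → 89/250
merge 193/1000 + 1/5 → 393/1000
merge 251/1000 + 89/250 → 607/1000
merge 393/1000 + 607/1000 → 1
L = 51/500 + 193/1000 + 251/1000 + 89/250 + 393/1000 + 607/1000 + 1 = 1451/500 = 2.902 bits/symbol.

2.902 bits/symbol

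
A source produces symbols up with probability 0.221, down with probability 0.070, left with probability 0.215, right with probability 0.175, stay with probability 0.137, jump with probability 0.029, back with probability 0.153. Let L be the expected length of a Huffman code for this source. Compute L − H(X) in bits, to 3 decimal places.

Entropy H = −Σ p log₂ p ≈ 2.6221 bits.
Huffman merges: 29/1000+7/100→99/1000; 99/1000+137/1000→59/250; 153/1000+7/40→41/125; 43/200+221/1000→109/250; 59/250+41/125→141/250; 109/250+141/250→1. L = 2663/1000 ≈ 2.6630.
L − H = 2.6630 − 2.6221 = 0.041 bits.

0.041 bits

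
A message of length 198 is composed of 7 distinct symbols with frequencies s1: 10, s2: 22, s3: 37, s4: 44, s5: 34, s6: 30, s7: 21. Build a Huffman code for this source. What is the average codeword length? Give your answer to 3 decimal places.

Probabilities are the counts divided by 198.
Repeatedly combine the two least-probable nodes; the expected code length is the sum of the merged weights.
merge 5/99 + 7/66 → 31/198
merge 1/9 + 5/33 → 26/99
merge 31/198 + 17/99 → 65/198
merge 37/198 + 2/9 → 9/22
merge 26/99 + 65/198 → 13/22
merge 9/22 + 13/22 → 1
L = 31/198 + 26/99 + 65/198 + 9/22 + 13/22 + 1 = 272/99 ≈ 2.747 bits/symbol.

2.747 bits/symbol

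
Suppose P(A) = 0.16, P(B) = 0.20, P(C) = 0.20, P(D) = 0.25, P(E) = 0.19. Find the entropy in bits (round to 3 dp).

H = −Σ pᵢ log₂ pᵢ.
−0.16·log₂(0.16) = 0.4230
−0.20·log₂(0.20) = 0.4644
−0.20·log₂(0.20) = 0.4644
−0.25·log₂(0.25) = 0.5000
−0.19·log₂(0.19) = 0.4552
Sum ≈ 2.3070 → 2.307 bits.

2.307 bits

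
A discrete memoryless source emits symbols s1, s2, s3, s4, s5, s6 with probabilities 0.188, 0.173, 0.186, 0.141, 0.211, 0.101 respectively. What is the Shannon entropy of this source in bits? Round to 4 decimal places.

H = −Σ pᵢ log₂ pᵢ.
−0.188·log₂(0.188) = 0.4533
−0.173·log₂(0.173) = 0.4379
−0.186·log₂(0.186) = 0.4514
−0.141·log₂(0.141) = 0.3985
−0.211·log₂(0.211) = 0.4736
−0.101·log₂(0.101) = 0.3341
Sum ≈ 2.5487 → 2.5487 bits.

2.5487 bits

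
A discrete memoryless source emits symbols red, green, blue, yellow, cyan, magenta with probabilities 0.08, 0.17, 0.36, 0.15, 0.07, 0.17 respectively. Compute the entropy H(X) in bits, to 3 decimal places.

H = −Σ pᵢ log₂ pᵢ.
−0.08·log₂(0.08) = 0.2915
−0.17·log₂(0.17) = 0.4346
−0.36·log₂(0.36) = 0.5306
−0.15·log₂(0.15) = 0.4105
−0.07·log₂(0.07) = 0.2686
−0.17·log₂(0.17) = 0.4346
Sum ≈ 2.3704 → 2.370 bits.

2.370 bits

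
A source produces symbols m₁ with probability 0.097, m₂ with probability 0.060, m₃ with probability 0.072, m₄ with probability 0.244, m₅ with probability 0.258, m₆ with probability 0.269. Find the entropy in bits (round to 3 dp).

H = −Σ pᵢ log₂ pᵢ.
−0.097·log₂(0.097) = 0.3265
−0.060·log₂(0.060) = 0.2435
−0.072·log₂(0.072) = 0.2733
−0.244·log₂(0.244) = 0.4966
−0.258·log₂(0.258) = 0.5043
−0.269·log₂(0.269) = 0.5096
Sum ≈ 2.3537 → 2.354 bits.

2.354 bits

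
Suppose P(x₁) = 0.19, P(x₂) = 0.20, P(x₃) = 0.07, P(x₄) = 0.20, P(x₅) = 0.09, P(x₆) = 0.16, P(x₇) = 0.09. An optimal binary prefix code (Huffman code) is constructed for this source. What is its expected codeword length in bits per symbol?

Repeatedly combine the two least-probable nodes; the expected code length is the sum of the merged weights.
merge 7/100 + 9/100 → 4/25
merge 9/100 + 4/25 → 1/4
merge 4/25 + 19/100 → 7/20
merge 1/5 + 1/5 → 2/5
merge 1/4 + 7/20 → 3/5
merge 2/5 + 3/5 → 1
L = 4/25 + 1/4 + 7/20 + 2/5 + 3/5 + 1 = 69/25 = 2.76 bits/symbol.

2.76 bits/symbol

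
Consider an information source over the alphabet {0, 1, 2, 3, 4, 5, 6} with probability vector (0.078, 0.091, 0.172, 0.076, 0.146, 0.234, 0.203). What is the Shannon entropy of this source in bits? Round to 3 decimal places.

2.684 bits

H = −Σ pᵢ log₂ pᵢ.
−0.078·log₂(0.078) = 0.2871
−0.091·log₂(0.091) = 0.3147
−0.172·log₂(0.172) = 0.4368
−0.076·log₂(0.076) = 0.2826
−0.146·log₂(0.146) = 0.4053
−0.234·log₂(0.234) = 0.4903
−0.203·log₂(0.203) = 0.4670
Sum ≈ 2.6837 → 2.684 bits.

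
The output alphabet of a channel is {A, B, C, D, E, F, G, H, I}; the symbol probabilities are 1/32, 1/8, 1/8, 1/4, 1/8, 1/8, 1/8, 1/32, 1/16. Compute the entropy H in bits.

Each probability is a power of 1/2, so log₂(1/p) is an integer.
H = Σ p·log₂(1/p) = 1/32·5 + 1/8·3 + 1/8·3 + 1/4·2 + 1/8·3 + 1/8·3 + 1/8·3 + 1/32·5 + 1/16·4 = 2.9375 bits.

2.9375 bits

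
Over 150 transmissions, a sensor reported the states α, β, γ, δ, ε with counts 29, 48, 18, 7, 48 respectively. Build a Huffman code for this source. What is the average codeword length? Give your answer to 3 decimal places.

2.167 bits/symbol

Probabilities are the counts divided by 150.
Repeatedly combine the two least-probable nodes; the expected code length is the sum of the merged weights.
merge 7/150 + 3/25 → 1/6
merge 1/6 + 29/150 → 9/25
merge 8/25 + 8/25 → 16/25
merge 9/25 + 16/25 → 1
L = 1/6 + 9/25 + 16/25 + 1 = 13/6 ≈ 2.167 bits/symbol.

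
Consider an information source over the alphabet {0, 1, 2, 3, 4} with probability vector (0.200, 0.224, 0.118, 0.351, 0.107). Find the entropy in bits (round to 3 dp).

H = −Σ pᵢ log₂ pᵢ.
−0.200·log₂(0.200) = 0.4644
−0.224·log₂(0.224) = 0.4835
−0.118·log₂(0.118) = 0.3638
−0.351·log₂(0.351) = 0.5302
−0.107·log₂(0.107) = 0.3450
Sum ≈ 2.1869 → 2.187 bits.

2.187 bits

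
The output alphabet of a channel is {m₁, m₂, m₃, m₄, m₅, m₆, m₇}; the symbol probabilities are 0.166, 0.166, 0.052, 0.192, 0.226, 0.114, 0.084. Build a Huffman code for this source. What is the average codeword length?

2.718 bits/symbol

Repeatedly combine the two least-probable nodes; the expected code length is the sum of the merged weights.
merge 13/250 + 21/250 → 17/125
merge 57/500 + 17/125 → 1/4
merge 83/500 + 83/500 → 83/250
merge 24/125 + 113/500 → 209/500
merge 1/4 + 83/250 → 291/500
merge 209/500 + 291/500 → 1
L = 17/125 + 1/4 + 83/250 + 209/500 + 291/500 + 1 = 1359/500 = 2.718 bits/symbol.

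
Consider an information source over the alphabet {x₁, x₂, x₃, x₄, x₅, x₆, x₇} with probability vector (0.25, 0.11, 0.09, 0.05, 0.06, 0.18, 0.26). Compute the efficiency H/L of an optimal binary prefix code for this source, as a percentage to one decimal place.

99.0%

Entropy H = −Σ p log₂ p ≈ 2.5732 bits.
Huffman merges: 1/20+3/50→11/100; 9/100+11/100→1/5; 11/100+9/50→29/100; 1/5+1/4→9/20; 13/50+29/100→11/20; 9/20+11/20→1. L = 13/5 ≈ 2.6000.
Efficiency = H/L = 2.5732/2.6000 = 99.0%.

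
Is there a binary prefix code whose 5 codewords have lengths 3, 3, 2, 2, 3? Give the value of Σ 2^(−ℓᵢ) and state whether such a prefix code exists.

0.875; yes

With common denominator 2^3 = 8: Σ 2^(−ℓᵢ) = 1/8 + 1/8 + 2/8 + 2/8 + 1/8 = 7/8 = 0.875.
Kraft's inequality requires Σ ≤ 1; here Σ = 0.875 ≤ 1, so such a prefix code exists.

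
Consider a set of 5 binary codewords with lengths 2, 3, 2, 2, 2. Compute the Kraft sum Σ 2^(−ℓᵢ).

1.125

With common denominator 2^3 = 8: Σ 2^(−ℓᵢ) = 2/8 + 1/8 + 2/8 + 2/8 + 2/8 = 9/8 = 1.125.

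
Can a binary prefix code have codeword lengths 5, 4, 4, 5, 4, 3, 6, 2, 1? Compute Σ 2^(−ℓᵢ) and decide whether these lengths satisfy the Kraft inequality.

1.140625; no

With common denominator 2^6 = 64: Σ 2^(−ℓᵢ) = 2/64 + 4/64 + 4/64 + 2/64 + 4/64 + 8/64 + 1/64 + 16/64 + 32/64 = 73/64 = 1.140625.
Kraft's inequality requires Σ ≤ 1; here Σ = 1.140625 > 1, so no such prefix code exists.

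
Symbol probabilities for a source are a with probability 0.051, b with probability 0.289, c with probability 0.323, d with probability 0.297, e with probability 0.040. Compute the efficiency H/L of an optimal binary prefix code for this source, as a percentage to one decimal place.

94.2%

Entropy H = −Σ p log₂ p ≈ 1.9691 bits.
Huffman merges: 1/25+51/1000→91/1000; 91/1000+289/1000→19/50; 297/1000+323/1000→31/50; 19/50+31/50→1. L = 2091/1000 ≈ 2.0910.
Efficiency = H/L = 1.9691/2.0910 = 94.2%.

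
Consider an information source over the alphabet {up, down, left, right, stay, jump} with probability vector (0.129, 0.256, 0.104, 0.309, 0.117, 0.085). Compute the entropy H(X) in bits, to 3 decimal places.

2.412 bits

H = −Σ pᵢ log₂ pᵢ.
−0.129·log₂(0.129) = 0.3811
−0.256·log₂(0.256) = 0.5032
−0.104·log₂(0.104) = 0.3396
−0.309·log₂(0.309) = 0.5235
−0.117·log₂(0.117) = 0.3622
−0.085·log₂(0.085) = 0.3023
Sum ≈ 2.4120 → 2.412 bits.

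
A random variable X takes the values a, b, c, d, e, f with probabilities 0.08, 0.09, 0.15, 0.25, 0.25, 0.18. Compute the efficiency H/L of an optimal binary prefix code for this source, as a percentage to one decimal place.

98.8%

Entropy H = −Σ p log₂ p ≈ 2.4600 bits.
Huffman merges: 2/25+9/100→17/100; 3/20+17/100→8/25; 9/50+1/4→43/100; 1/4+8/25→57/100; 43/100+57/100→1. L = 249/100 ≈ 2.4900.
Efficiency = H/L = 2.4600/2.4900 = 98.8%.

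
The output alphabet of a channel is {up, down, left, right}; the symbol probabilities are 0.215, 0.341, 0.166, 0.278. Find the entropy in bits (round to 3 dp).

H = −Σ pᵢ log₂ pᵢ.
−0.215·log₂(0.215) = 0.4768
−0.341·log₂(0.341) = 0.5293
−0.166·log₂(0.166) = 0.4301
−0.278·log₂(0.278) = 0.5134
Sum ≈ 1.9496 → 1.950 bits.

1.950 bits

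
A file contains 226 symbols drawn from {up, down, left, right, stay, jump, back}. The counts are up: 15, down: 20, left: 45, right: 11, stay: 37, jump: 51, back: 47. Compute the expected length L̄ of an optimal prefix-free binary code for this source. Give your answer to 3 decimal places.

2.681 bits/symbol

Probabilities are the counts divided by 226.
Repeatedly combine the two least-probable nodes; the expected code length is the sum of the merged weights.
merge 11/226 + 15/226 → 13/113
merge 10/113 + 13/113 → 23/113
merge 37/226 + 45/226 → 41/113
merge 23/113 + 47/226 → 93/226
merge 51/226 + 41/113 → 133/226
merge 93/226 + 133/226 → 1
L = 13/113 + 23/113 + 41/113 + 93/226 + 133/226 + 1 = 303/113 ≈ 2.681 bits/symbol.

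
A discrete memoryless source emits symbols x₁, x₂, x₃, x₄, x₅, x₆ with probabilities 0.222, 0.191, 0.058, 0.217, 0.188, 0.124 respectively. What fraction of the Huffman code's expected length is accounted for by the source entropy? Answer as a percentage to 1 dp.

97.2%

Entropy H = −Σ p log₂ p ≈ 2.4815 bits.
Huffman merges: 29/500+31/250→91/500; 91/500+47/250→37/100; 191/1000+217/1000→51/125; 111/500+37/100→74/125; 51/125+74/125→1. L = 319/125 ≈ 2.5520.
Efficiency = H/L = 2.4815/2.5520 = 97.2%.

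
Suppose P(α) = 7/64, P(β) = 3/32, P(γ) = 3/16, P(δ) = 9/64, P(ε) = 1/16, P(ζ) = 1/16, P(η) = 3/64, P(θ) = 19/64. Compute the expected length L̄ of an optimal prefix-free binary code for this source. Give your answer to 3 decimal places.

2.781 bits/symbol

Repeatedly combine the two least-probable nodes; the expected code length is the sum of the merged weights.
merge 3/64 + 1/16 → 7/64
merge 1/16 + 3/32 → 5/32
merge 7/64 + 7/64 → 7/32
merge 9/64 + 5/32 → 19/64
merge 3/16 + 7/32 → 13/32
merge 19/64 + 19/64 → 19/32
merge 13/32 + 19/32 → 1
L = 7/64 + 5/32 + 7/32 + 19/64 + 13/32 + 19/32 + 1 = 89/32 ≈ 2.781 bits/symbol.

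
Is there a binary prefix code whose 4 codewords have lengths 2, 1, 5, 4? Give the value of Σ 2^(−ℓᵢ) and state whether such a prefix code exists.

0.84375; yes

With common denominator 2^5 = 32: Σ 2^(−ℓᵢ) = 8/32 + 16/32 + 1/32 + 2/32 = 27/32 = 0.84375.
Kraft's inequality requires Σ ≤ 1; here Σ = 0.84375 ≤ 1, so such a prefix code exists.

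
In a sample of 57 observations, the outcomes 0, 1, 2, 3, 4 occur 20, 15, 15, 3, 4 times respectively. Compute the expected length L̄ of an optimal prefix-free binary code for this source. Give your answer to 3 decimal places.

2.123 bits/symbol

Probabilities are the counts divided by 57.
Repeatedly combine the two least-probable nodes; the expected code length is the sum of the merged weights.
merge 1/19 + 4/57 → 7/57
merge 7/57 + 5/19 → 22/57
merge 5/19 + 20/57 → 35/57
merge 22/57 + 35/57 → 1
L = 7/57 + 22/57 + 35/57 + 1 = 121/57 ≈ 2.123 bits/symbol.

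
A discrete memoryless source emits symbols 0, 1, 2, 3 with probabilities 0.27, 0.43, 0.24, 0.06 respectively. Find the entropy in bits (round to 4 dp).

1.7713 bits

H = −Σ pᵢ log₂ pᵢ.
−0.27·log₂(0.27) = 0.5100
−0.43·log₂(0.43) = 0.5236
−0.24·log₂(0.24) = 0.4941
−0.06·log₂(0.06) = 0.2435
Sum ≈ 1.7713 → 1.7713 bits.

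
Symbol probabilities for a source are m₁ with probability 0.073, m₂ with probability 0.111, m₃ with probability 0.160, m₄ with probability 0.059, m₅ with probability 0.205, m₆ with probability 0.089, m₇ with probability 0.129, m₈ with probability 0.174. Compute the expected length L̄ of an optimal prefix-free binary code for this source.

Repeatedly combine the two least-probable nodes; the expected code length is the sum of the merged weights.
merge 59/1000 + 73/1000 → 33/250
merge 89/1000 + 111/1000 → 1/5
merge 129/1000 + 33/250 → 261/1000
merge 4/25 + 87/500 → 167/500
merge 1/5 + 41/200 → 81/200
merge 261/1000 + 167/500 → 119/200
merge 81/200 + 119/200 → 1
L = 33/250 + 1/5 + 261/1000 + 167/500 + 81/200 + 119/200 + 1 = 2927/1000 = 2.927 bits/symbol.

2.927 bits/symbol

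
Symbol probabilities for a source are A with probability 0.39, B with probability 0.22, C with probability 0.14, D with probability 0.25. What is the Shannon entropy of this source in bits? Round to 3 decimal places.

1.907 bits

H = −Σ pᵢ log₂ pᵢ.
−0.39·log₂(0.39) = 0.5298
−0.22·log₂(0.22) = 0.4806
−0.14·log₂(0.14) = 0.3971
−0.25·log₂(0.25) = 0.5000
Sum ≈ 1.9075 → 1.907 bits.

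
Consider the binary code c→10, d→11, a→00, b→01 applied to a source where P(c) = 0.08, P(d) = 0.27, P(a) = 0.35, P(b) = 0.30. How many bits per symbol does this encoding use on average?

2 bits/symbol

L̄ = Σ pᵢ·ℓᵢ = 0.08·2 + 0.27·2 + 0.35·2 + 0.30·2 = 2 bits/symbol.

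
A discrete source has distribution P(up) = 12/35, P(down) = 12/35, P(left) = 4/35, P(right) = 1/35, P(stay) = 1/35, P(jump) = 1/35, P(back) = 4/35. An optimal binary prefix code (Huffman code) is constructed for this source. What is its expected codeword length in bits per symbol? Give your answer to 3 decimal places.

Repeatedly combine the two least-probable nodes; the expected code length is the sum of the merged weights.
merge 1/35 + 1/35 → 2/35
merge 1/35 + 2/35 → 3/35
merge 3/35 + 4/35 → 1/5
merge 4/35 + 1/5 → 11/35
merge 11/35 + 12/35 → 23/35
merge 12/35 + 23/35 → 1
L = 2/35 + 3/35 + 1/5 + 11/35 + 23/35 + 1 = 81/35 ≈ 2.314 bits/symbol.

2.314 bits/symbol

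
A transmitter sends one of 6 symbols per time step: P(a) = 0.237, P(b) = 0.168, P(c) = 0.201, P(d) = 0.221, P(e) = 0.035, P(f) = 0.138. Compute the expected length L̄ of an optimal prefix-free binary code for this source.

2.514 bits/symbol

Repeatedly combine the two least-probable nodes; the expected code length is the sum of the merged weights.
merge 7/200 + 69/500 → 173/1000
merge 21/125 + 173/1000 → 341/1000
merge 201/1000 + 221/1000 → 211/500
merge 237/1000 + 341/1000 → 289/500
merge 211/500 + 289/500 → 1
L = 173/1000 + 341/1000 + 211/500 + 289/500 + 1 = 1257/500 = 2.514 bits/symbol.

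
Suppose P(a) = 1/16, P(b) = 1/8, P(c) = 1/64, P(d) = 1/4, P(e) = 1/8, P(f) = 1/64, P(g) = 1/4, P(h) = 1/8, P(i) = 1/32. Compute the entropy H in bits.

Each probability is a power of 1/2, so log₂(1/p) is an integer.
H = Σ p·log₂(1/p) = 1/16·4 + 1/8·3 + 1/64·6 + 1/4·2 + 1/8·3 + 1/64·6 + 1/4·2 + 1/8·3 + 1/32·5 = 2.71875 bits.

2.71875 bits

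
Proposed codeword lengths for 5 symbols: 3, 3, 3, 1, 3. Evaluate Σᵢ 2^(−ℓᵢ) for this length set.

With common denominator 2^3 = 8: Σ 2^(−ℓᵢ) = 1/8 + 1/8 + 1/8 + 4/8 + 1/8 = 8/8 = 1.

1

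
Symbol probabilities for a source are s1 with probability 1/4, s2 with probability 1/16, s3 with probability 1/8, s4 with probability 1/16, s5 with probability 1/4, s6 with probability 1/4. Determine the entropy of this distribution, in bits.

Each probability is a power of 1/2, so log₂(1/p) is an integer.
H = Σ p·log₂(1/p) = 1/4·2 + 1/16·4 + 1/8·3 + 1/16·4 + 1/4·2 + 1/4·2 = 2.375 bits.

2.375 bits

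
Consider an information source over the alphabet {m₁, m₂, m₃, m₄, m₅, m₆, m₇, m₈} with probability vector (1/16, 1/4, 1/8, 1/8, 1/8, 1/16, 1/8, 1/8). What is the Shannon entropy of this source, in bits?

2.875 bits

Each probability is a power of 1/2, so log₂(1/p) is an integer.
H = Σ p·log₂(1/p) = 1/16·4 + 1/4·2 + 1/8·3 + 1/8·3 + 1/8·3 + 1/16·4 + 1/8·3 + 1/8·3 = 2.875 bits.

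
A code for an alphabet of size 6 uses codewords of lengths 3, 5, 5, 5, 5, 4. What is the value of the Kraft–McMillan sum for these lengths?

0.3125

With common denominator 2^5 = 32: Σ 2^(−ℓᵢ) = 4/32 + 1/32 + 1/32 + 1/32 + 1/32 + 2/32 = 10/32 = 0.3125.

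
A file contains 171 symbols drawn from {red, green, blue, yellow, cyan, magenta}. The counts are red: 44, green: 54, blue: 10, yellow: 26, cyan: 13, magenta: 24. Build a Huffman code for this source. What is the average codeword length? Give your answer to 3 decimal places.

2.409 bits/symbol

Probabilities are the counts divided by 171.
Repeatedly combine the two least-probable nodes; the expected code length is the sum of the merged weights.
merge 10/171 + 13/171 → 23/171
merge 23/171 + 8/57 → 47/171
merge 26/171 + 44/171 → 70/171
merge 47/171 + 6/19 → 101/171
merge 70/171 + 101/171 → 1
L = 23/171 + 47/171 + 70/171 + 101/171 + 1 = 412/171 ≈ 2.409 bits/symbol.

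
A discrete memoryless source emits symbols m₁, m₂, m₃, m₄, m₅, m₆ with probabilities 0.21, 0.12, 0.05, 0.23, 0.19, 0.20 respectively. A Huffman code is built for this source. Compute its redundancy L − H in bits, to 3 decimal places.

Entropy H = −Σ p log₂ p ≈ 2.4633 bits.
Huffman merges: 1/20+3/25→17/100; 17/100+19/100→9/25; 1/5+21/100→41/100; 23/100+9/25→59/100; 41/100+59/100→1. L = 253/100 ≈ 2.5300.
L − H = 2.5300 − 2.4633 = 0.067 bits.

0.067 bits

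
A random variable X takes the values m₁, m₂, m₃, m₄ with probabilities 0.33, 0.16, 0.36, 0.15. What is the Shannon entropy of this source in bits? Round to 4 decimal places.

H = −Σ pᵢ log₂ pᵢ.
−0.33·log₂(0.33) = 0.5278
−0.16·log₂(0.16) = 0.4230
−0.36·log₂(0.36) = 0.5306
−0.15·log₂(0.15) = 0.4105
Sum ≈ 1.8920 → 1.8920 bits.

1.8920 bits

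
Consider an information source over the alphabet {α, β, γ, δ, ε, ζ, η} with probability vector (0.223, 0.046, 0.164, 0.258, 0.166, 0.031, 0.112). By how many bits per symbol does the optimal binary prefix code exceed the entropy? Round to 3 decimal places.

Entropy H = −Σ p log₂ p ≈ 2.5583 bits.
Huffman merges: 31/1000+23/500→77/1000; 77/1000+14/125→189/1000; 41/250+83/500→33/100; 189/1000+223/1000→103/250; 129/500+33/100→147/250; 103/250+147/250→1. L = 649/250 ≈ 2.5960.
L − H = 2.5960 − 2.5583 = 0.038 bits.

0.038 bits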